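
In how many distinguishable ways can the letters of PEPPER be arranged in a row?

PEPPER has 6 letters with E appearing twice and P appearing 3 times.
So there are 6! / (3!·2!) = 60 distinguishable arrangements.

60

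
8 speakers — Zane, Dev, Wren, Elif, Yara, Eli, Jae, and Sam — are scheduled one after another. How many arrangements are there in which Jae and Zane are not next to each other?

There are 8! = 40320 arrangements in all. If Jae and Zane are adjacent, merging them into one block gives 2·(7)! = 10080 arrangements.
So 40320 − 10080 = 30240 arrangements keep them apart.

30240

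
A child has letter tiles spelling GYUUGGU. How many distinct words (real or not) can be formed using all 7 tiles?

140

The 7 letters of GYUUGGU have repeats: G appearing 3 times and U appearing 3 times.
So there are 7! / (3!·3!) = 140 distinguishable arrangements.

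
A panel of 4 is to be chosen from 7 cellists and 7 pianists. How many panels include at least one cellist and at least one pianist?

931

Unrestricted: C(14,4) = 1001 ways to pick any 4 of the 14.
Subtract selections that omit an entire group: no cellists → C(7,4) = 35; no pianists → C(7,4) = 35.
Both groups omitted at once is impossible, so 1001 − 70 = 931.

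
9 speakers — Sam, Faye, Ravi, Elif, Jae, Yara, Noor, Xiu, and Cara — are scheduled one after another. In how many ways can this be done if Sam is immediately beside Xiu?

Glue Sam and Xiu into one block (2 internal orders), leaving 8 units to arrange in a row.
That gives 2 × 8! = 2 × 40320 = 80640.

80640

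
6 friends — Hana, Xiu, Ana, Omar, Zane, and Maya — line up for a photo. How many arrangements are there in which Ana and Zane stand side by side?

Glue Ana and Zane into one block (2 internal orders), leaving 5 units to arrange in a row.
So the count is 2·(5)! = 240.

240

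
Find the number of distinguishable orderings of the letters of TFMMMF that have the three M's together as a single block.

Treat the 3 copies of M as a single block. The multiset to arrange is then {MMM, F, F, T}, 4 items in all.
That gives (4)!/(2!) = 12 arrangements.

12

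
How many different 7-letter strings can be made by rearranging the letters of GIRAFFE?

GIRAFFE has 7 letters with F appearing twice.
The number of distinct arrangements is 7!/(2!) = 5040/2 = 2520.

2520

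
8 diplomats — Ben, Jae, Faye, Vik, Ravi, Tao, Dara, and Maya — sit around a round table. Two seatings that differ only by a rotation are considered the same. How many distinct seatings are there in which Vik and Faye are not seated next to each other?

All circular seatings of 8 people number (7)! = 5040.
Seatings with Vik beside Faye: treat them as a block with 2 internal orders, giving 2 × (6)! = 1440.
Subtracting, 5040 − 1440 = 3600.

3600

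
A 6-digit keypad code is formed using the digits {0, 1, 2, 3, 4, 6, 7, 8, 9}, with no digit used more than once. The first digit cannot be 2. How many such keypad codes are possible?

The first digit has 9−1 = 8 choices (anything except 2).
The remaining 5 digits are filled from the other 8 symbols without repetition: 8 × 7 × 6 × 5 × 4 = 6720.
Total: 8 × 6720 = 53760.

53760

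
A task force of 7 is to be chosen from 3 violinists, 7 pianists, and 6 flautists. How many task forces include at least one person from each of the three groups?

9569

Total 7-person selections from all 16: C(16,7) = 11440.
Selections missing a whole group: no violinists → C(13,7) = 1716; no pianists → C(9,7) = 36; no flautists → C(10,7) = 120.
Add back selections omitting two groups (i.e. drawn from a single group): C(3,7) + C(7,7) + C(6,7) = 1.
By inclusion–exclusion: 11440 − 1872 + 1 = 9569.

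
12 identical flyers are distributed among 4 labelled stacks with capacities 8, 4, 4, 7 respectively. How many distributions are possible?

By stars and bars, unrestricted non-negative solutions to x_1+…+x_4 = 12 number C(12+3,3) = 455.
Subtract solutions that violate a single cap (substitute x_i' = x_i − (cap_i+1)): x_1 ≥ 9 gives C(6,3) = 20; x_2 ≥ 5 gives C(10,3) = 120; x_3 ≥ 5 gives C(10,3) = 120; x_4 ≥ 8 gives C(7,3) = 35. Together 295.
Add back pairs where two caps are both exceeded: 0 + 0 + 0 + 10 + 0 + 0 = 10.
By inclusion–exclusion the count is 455 − 295 + 10 = 170.

170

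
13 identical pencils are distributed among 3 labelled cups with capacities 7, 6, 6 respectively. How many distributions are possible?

28

Without the upper bounds there are C(15,2) = 105 ways to split 13 among 3 cups.
Subtract solutions that violate a single cap (substitute x_i' = x_i − (cap_i+1)): x_1 ≥ 8 gives C(7,2) = 21; x_2 ≥ 7 gives C(8,2) = 28; x_3 ≥ 7 gives C(8,2) = 28. Together 77.
No two caps can be exceeded simultaneously, so the pair terms are all 0.
By inclusion–exclusion the count is 105 − 77 + 0 = 28.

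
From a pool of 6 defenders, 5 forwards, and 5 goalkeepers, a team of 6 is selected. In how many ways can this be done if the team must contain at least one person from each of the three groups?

With no constraint there are C(16,6) = 8008 possible selections.
Selections missing a whole group: no defenders → C(10,6) = 210; no forwards → C(11,6) = 462; no goalkeepers → C(11,6) = 462.
Add back selections omitting two groups (i.e. drawn from a single group): C(6,6) + C(5,6) + C(5,6) = 1.
By inclusion–exclusion: 8008 − 1134 + 1 = 6875.

6875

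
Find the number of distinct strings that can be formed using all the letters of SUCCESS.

420

Letter multiplicities in SUCCESS: C×2, E×1, S×3, U×1.
Dividing 7! = 5040 by 3!·2! = 12 for the repeated letters gives 420.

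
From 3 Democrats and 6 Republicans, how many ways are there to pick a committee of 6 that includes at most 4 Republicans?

Split by how many Republicans are chosen (0 through 4).
Sum: C(6,0)·C(3,6) + C(6,1)·C(3,5) + C(6,2)·C(3,4) + C(6,3)·C(3,3) + C(6,4)·C(3,2) = 0 + 0 + 0 + 20 + 45 = 65.

65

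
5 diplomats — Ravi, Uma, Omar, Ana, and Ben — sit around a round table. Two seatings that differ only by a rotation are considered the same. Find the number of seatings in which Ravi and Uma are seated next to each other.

12

Glue Ravi and Uma into a block (2 internal orders). Seating 4 units around a circle gives (3)! arrangements.
So 2 × (3)! = 2 × 6 = 12.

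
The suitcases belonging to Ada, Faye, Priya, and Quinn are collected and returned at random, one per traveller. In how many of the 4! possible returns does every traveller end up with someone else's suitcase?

9

Count assignments avoiding every fixed point. For any j of the 4 travellers fixed to their own suitcase, the other 4−j can be arranged in (4−j)! ways.
By inclusion–exclusion this is Σ_{j=0}^{4} (−1)^j C(4,j)·(4−j)!.
Computing: 24 − 24 + 12 − 4 + 1 = 9.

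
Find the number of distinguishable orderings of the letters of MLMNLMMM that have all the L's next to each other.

42

Treat the 2 copies of L as a single block. The multiset to arrange is then {LL, M, M, M, M, M, N}, 7 items in all.
That gives (7)!/(5!) = 42 arrangements.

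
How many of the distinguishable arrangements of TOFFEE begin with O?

Fix O in the first position and arrange the remaining 5 letters.
Those 5 letters have E appearing twice and F appearing twice, giving (5)!/(2!·2!) = 30.

30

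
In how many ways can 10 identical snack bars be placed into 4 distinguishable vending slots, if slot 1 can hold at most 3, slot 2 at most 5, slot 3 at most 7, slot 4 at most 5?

Ignoring the caps, the number of non-negative solutions to x_1+…+x_4 = 10 is C(13,3) = 286.
Subtract solutions that violate a single cap (substitute x_i' = x_i − (cap_i+1)): x_1 ≥ 4 gives C(9,3) = 84; x_2 ≥ 6 gives C(7,3) = 35; x_3 ≥ 8 gives C(5,3) = 10; x_4 ≥ 6 gives C(7,3) = 35. Together 164.
Add back pairs where two caps are both exceeded: 1 + 0 + 1 + 0 + 0 + 0 = 2.
By inclusion–exclusion the count is 286 − 164 + 2 = 124.

124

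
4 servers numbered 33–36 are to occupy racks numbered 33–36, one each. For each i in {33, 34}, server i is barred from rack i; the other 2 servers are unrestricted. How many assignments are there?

14

Let Aᵢ (for i ∈ {33, 34}) be the placements that put server i in its forbidden rack. Any j of these fix j positions, leaving (4−j)! ways to fill the rest, and there are C(2,j) ways to pick which j.
By inclusion–exclusion, the number of valid placements is Σ_{j=0}^{2} (−1)^j C(2,j)·(4−j)!.
Computing: 24 − 12 + 2 = 14.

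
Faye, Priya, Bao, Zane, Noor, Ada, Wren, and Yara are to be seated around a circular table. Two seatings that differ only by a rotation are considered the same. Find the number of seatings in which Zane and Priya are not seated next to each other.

All circular seatings of 8 people number (7)! = 5040.
Those with Zane next to Priya: fuse the pair into one unit and seat 7 units around a circle — 2·(6)! = 1440.
Subtracting, 5040 − 1440 = 3600.

3600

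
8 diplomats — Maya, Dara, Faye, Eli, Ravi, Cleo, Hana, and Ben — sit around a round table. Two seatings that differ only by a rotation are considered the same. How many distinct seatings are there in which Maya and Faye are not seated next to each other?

Without the restriction there are (7)! = 5040 seatings.
Those with Maya next to Faye: fuse the pair into one unit and seat 7 units around a circle — 2·(6)! = 1440.
Subtracting, 5040 − 1440 = 3600.

3600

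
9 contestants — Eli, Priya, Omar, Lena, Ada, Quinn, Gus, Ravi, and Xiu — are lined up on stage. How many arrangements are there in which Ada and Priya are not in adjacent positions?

Of the 9! = 362880 arrangements, those with Ada and Priya adjacent number 2 × 8! = 80640 (treat the pair as a block with 2 internal orders).
So 362880 − 80640 = 282240 arrangements keep them apart.

282240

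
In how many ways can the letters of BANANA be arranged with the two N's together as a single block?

Treat the 2 copies of N as a single block. The multiset to arrange is then {NN, A, A, A, B}, 5 items in all.
That gives (5)!/(3!) = 20 arrangements.

20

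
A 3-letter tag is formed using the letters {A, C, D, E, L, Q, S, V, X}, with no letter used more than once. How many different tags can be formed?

With no repetition, fill the 3 letters in order: 9 choices, then 8, down to 7.
9 × 8 × 7 = 504.

504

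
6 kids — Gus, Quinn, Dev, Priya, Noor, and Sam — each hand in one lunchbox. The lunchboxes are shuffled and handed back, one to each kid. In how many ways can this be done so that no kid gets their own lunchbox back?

265

Count assignments avoiding every fixed point. For any j of the 6 kids fixed to their own lunchbox, the other 6−j can be arranged in (6−j)! ways.
By inclusion–exclusion this is Σ_{j=0}^{6} (−1)^j C(6,j)·(6−j)!.
Computing: 720 − 720 + 360 − 120 + 30 − 6 + 1 = 265.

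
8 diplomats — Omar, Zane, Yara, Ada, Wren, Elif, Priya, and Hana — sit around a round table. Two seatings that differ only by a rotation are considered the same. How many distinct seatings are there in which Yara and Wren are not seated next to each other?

Without the restriction there are (7)! = 5040 seatings.
Seatings with Yara beside Wren: treat them as a block with 2 internal orders, giving 2 × (6)! = 1440.
Subtracting, 5040 − 1440 = 3600.

3600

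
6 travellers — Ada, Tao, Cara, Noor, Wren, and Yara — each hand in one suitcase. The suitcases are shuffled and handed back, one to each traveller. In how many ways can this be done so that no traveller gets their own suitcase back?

265

This is the derangement count D_6: permutations of 6 items with no fixed point.
By inclusion–exclusion this is Σ_{j=0}^{6} (−1)^j C(6,j)·(6−j)!.
Computing: 720 − 720 + 360 − 120 + 30 − 6 + 1 = 265.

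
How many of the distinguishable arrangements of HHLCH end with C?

With the last slot taken by C, it remains to arrange the other 4 letters (HHLH).
Those 4 letters have H appearing 3 times, giving (4)!/(3!) = 4.

4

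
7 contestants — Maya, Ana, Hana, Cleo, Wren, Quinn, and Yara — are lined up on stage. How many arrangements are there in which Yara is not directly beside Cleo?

Of the 7! = 5040 arrangements, those with Yara and Cleo adjacent number 2 × 6! = 1440 (treat the pair as a block with 2 internal orders).
Complementary counting: 5040 − 1440 = 3600.

3600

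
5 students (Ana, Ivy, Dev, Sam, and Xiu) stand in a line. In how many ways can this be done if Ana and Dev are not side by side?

72

Of the 5! = 120 arrangements, those with Ana and Dev adjacent number 2 × 4! = 48 (treat the pair as a block with 2 internal orders).
Complementary counting: 120 − 48 = 72.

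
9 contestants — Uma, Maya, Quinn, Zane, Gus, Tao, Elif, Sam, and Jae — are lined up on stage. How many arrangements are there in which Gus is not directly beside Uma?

282240

There are 9! = 362880 arrangements in all. If Gus and Uma are adjacent, merging them into one block gives 2·(8)! = 80640 arrangements.
Complementary counting: 362880 − 80640 = 282240.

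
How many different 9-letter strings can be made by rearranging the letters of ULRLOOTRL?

15120

ULRLOOTRL has 9 letters with L appearing 3 times, O appearing twice, and R appearing twice.
The number of distinct arrangements is 9!/(3!·2!·2!) = 362880/24 = 15120.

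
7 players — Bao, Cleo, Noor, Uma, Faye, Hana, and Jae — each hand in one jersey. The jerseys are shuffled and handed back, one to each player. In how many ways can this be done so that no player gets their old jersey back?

This is the derangement count D_7: permutations of 7 items with no fixed point.
By inclusion–exclusion this is Σ_{j=0}^{7} (−1)^j C(7,j)·(7−j)!.
Computing: 5040 − 5040 + 2520 − 840 + 210 − 42 + 7 − 1 = 1854.

1854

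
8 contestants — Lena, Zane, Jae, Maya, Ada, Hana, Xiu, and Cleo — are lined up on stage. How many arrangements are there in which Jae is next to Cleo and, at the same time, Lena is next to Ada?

2880

Treat {Jae,Cleo} as one block (2 orders) and {Lena,Ada} as another (2 orders).
That leaves 6 units to arrange: 2 × 2 × 6! = 4 × 720 = 2880.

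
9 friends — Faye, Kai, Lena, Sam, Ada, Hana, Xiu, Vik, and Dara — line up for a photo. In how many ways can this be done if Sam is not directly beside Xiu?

There are 9! = 362880 arrangements in all. If Sam and Xiu are adjacent, merging them into one block gives 2·(8)! = 80640 arrangements.
Complementary counting: 362880 − 80640 = 282240.

282240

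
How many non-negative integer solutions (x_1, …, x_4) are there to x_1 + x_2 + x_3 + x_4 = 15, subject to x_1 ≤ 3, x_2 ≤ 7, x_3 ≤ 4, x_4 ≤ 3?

Ignoring the caps, the number of non-negative solutions to x_1+…+x_4 = 15 is C(18,3) = 816.
Subtract solutions that violate a single cap (substitute x_i' = x_i − (cap_i+1)): x_1 ≥ 4 gives C(14,3) = 364; x_2 ≥ 8 gives C(10,3) = 120; x_3 ≥ 5 gives C(13,3) = 286; x_4 ≥ 4 gives C(14,3) = 364. Together 1134.
Add back pairs where two caps are both exceeded: 20 + 84 + 120 + 10 + 20 + 84 = 338.
Subtract triples: 0 + 0 + 10 + 0 = 10.
By inclusion–exclusion the count is 816 − 1134 + 338 − 10 = 10.

10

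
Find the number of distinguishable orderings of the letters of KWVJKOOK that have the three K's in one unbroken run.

Treat the 3 copies of K as a single block. The multiset to arrange is then {KKK, J, O, O, V, W}, 6 items in all.
That gives (6)!/(2!) = 360 arrangements.

360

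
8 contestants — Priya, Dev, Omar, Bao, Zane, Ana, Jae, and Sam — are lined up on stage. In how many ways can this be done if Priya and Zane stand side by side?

10080

Glue Priya and Zane into one block (2 internal orders), leaving 7 units to arrange in a row.
So the count is 2·(7)! = 10080.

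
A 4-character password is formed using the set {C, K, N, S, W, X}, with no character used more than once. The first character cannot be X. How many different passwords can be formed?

The first character has 6−1 = 5 choices (anything except X).
The remaining 3 characters are filled from the other 5 symbols without repetition: 5 × 4 × 3 = 60.
Total: 5 × 60 = 300.

300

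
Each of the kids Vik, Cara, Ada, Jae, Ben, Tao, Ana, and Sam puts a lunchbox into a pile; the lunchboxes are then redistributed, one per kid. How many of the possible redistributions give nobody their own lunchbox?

14833

This is the derangement count D_8: permutations of 8 items with no fixed point.
By inclusion–exclusion this is Σ_{j=0}^{8} (−1)^j C(8,j)·(8−j)!.
Computing: 40320 − 40320 + 20160 − 6720 + 1680 − 336 + 56 − 8 + 1 = 14833.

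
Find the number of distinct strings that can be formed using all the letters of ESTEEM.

The 6 letters of ESTEEM have repeats: E appearing 3 times.
So there are 6! / (3!) = 120 distinguishable arrangements.

120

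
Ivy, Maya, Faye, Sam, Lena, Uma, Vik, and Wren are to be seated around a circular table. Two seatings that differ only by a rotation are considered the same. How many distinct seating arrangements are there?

Around a circle, 8 distinct people have 8!/8 = (7)! = 5040 rotationally distinct seatings.

5040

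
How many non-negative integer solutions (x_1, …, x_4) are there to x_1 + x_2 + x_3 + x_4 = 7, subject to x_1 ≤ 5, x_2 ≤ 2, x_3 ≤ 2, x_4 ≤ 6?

49

By stars and bars, unrestricted non-negative solutions to x_1+…+x_4 = 7 number C(7+3,3) = 120.
Subtract solutions that violate a single cap (substitute x_i' = x_i − (cap_i+1)): x_1 ≥ 6 gives C(4,3) = 4; x_2 ≥ 3 gives C(7,3) = 35; x_3 ≥ 3 gives C(7,3) = 35; x_4 ≥ 7 gives C(3,3) = 1. Together 75.
Add back pairs where two caps are both exceeded: 0 + 0 + 0 + 4 + 0 + 0 = 4.
By inclusion–exclusion the count is 120 − 75 + 4 = 49.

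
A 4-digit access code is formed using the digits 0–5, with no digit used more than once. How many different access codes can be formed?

This is a permutation of 4 out of 6: P(6,4) = 6!/2!.
That product is 6 × 5 × 4 × 3 = 360.

360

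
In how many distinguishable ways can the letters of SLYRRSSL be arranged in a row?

1680

SLYRRSSL has 8 letters with L appearing twice, R appearing twice, and S appearing 3 times.
The number of distinct arrangements is 8!/(3!·2!·2!) = 40320/24 = 1680.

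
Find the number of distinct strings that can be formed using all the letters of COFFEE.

Letter multiplicities in COFFEE: C×1, E×2, F×2, O×1.
Dividing 6! = 720 by 2!·2! = 4 for the repeated letters gives 180.

180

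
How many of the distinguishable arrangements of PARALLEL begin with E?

420

Fix E in the first position and arrange the remaining 7 letters.
Those 7 letters have A appearing twice and L appearing 3 times, giving (7)!/(3!·2!) = 420.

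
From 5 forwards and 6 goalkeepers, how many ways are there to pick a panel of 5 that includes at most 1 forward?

Split by how many forwards are chosen (0 through 1).
Sum: C(5,0)·C(6,5) + C(5,1)·C(6,4) = 6 + 75 = 81.

81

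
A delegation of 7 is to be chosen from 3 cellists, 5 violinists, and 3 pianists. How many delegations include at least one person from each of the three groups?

Unrestricted: C(11,7) = 330 ways to pick any 7 of the 11.
Selections missing a whole group: no cellists → C(8,7) = 8; no violinists → C(6,7) = 0; no pianists → C(8,7) = 8.
Add back selections omitting two groups (i.e. drawn from a single group): C(3,7) + C(5,7) + C(3,7) = 0.
By inclusion–exclusion: 330 − 16 + 0 = 314.

314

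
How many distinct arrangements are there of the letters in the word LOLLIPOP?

The 8 letters of LOLLIPOP have repeats: L appearing 3 times, O appearing twice, and P appearing twice.
The number of distinct arrangements is 8!/(3!·2!·2!) = 40320/24 = 1680.

1680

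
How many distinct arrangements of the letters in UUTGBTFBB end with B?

5040

Fix B in the last position and arrange the remaining 8 letters.
Those 8 letters have B appearing twice, T appearing twice, and U appearing twice, giving (8)!/(2!·2!·2!) = 5040.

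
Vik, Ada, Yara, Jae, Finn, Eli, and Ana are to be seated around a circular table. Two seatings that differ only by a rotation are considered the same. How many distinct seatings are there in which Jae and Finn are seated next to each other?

Treat {Jae, Finn} as one unit (2 internal orders) and seat the resulting 6 units around the table: (5)! circular arrangements.
So 2 × (5)! = 2 × 120 = 240.

240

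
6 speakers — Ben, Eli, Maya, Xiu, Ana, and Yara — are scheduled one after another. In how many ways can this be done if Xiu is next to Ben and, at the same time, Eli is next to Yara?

Treat {Xiu,Ben} as one block (2 orders) and {Eli,Yara} as another (2 orders).
That leaves 4 units to arrange: 2 × 2 × 4! = 4 × 24 = 96.

96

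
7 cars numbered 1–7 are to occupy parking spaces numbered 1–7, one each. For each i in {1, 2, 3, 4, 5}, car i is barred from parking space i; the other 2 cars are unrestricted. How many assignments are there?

2428

Let Aᵢ (for 1 ≤ i ≤ 5) be the placements that put car i in its forbidden parking space. Any j of these fix j positions, leaving (7−j)! ways to fill the rest, and there are C(5,j) ways to pick which j.
By inclusion–exclusion, the number of valid placements is Σ_{j=0}^{5} (−1)^j C(5,j)·(7−j)!.
Computing: 5040 − 3600 + 1200 − 240 + 30 − 2 = 2428.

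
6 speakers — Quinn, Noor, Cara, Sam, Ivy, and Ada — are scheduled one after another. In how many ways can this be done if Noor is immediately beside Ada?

240

Treat {Noor, Ada} as a single unit. There are 5 units to order, and the pair itself can be ordered 2 ways.
That gives 2 × 5! = 2 × 120 = 240.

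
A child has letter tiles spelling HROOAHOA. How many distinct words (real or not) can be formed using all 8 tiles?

1680

HROOAHOA has 8 letters with A appearing twice, H appearing twice, and O appearing 3 times.
So there are 8! / (3!·2!·2!) = 1680 distinguishable arrangements.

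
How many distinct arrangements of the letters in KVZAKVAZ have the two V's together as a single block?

Treat the 2 copies of V as a single block. The multiset to arrange is then {VV, A, A, K, K, Z, Z}, 7 items in all.
That gives (7)!/(2!·2!·2!) = 630 arrangements.

630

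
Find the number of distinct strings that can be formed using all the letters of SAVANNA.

420

The 7 letters of SAVANNA have repeats: A appearing 3 times and N appearing twice.
The number of distinct arrangements is 7!/(3!·2!) = 5040/12 = 420.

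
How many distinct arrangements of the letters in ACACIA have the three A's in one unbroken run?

Treat the 3 copies of A as a single block. The multiset to arrange is then {AAA, C, C, I}, 4 items in all.
That gives (4)!/(2!) = 12 arrangements.

12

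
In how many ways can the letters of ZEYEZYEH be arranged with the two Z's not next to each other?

There are 8!/(3!·2!·2!) = 1680 arrangements of ZEYEZYEH in total.
If the two Z's are adjacent, glue them into one block, leaving 7 items to arrange: (7)!/(3!·2!) = 420 ways.
Subtracting, 1680 − 420 = 1260 arrangements keep the Z's apart.

1260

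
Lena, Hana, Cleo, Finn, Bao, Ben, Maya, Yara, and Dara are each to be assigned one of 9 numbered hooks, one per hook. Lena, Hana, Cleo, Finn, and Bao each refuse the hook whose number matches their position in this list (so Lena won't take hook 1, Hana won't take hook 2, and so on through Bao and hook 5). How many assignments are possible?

Let Aᵢ (for 1 ≤ i ≤ 5) be the placements that put person i in their forbidden hook. Any j of these fix j positions, leaving (9−j)! ways to fill the rest, and there are C(5,j) ways to pick which j.
By inclusion–exclusion, the number of valid placements is Σ_{j=0}^{5} (−1)^j C(5,j)·(9−j)!.
Computing: 362880 − 201600 + 50400 − 7200 + 600 − 24 = 205056.

205056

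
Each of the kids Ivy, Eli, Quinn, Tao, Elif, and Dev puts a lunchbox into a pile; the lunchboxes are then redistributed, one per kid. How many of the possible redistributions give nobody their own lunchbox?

Count assignments avoiding every fixed point. For any j of the 6 kids fixed to their own lunchbox, the other 6−j can be arranged in (6−j)! ways.
By inclusion–exclusion this is Σ_{j=0}^{6} (−1)^j C(6,j)·(6−j)!.
Computing: 720 − 720 + 360 − 120 + 30 − 6 + 1 = 265.

265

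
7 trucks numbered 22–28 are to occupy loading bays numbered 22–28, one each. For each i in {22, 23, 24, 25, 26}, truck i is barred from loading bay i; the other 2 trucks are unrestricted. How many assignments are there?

Let Aᵢ (for 22 ≤ i ≤ 26) be the placements that put truck i in its forbidden loading bay. Any j of these fix j positions, leaving (7−j)! ways to fill the rest, and there are C(5,j) ways to pick which j.
By inclusion–exclusion, the number of valid placements is Σ_{j=0}^{5} (−1)^j C(5,j)·(7−j)!.
Computing: 5040 − 3600 + 1200 − 240 + 30 − 2 = 2428.

2428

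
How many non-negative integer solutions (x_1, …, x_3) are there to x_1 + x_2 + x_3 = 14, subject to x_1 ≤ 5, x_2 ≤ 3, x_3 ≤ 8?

6

Ignoring the caps, the number of non-negative solutions to x_1+…+x_3 = 14 is C(16,2) = 120.
Subtract solutions that violate a single cap (substitute x_i' = x_i − (cap_i+1)): x_1 ≥ 6 gives C(10,2) = 45; x_2 ≥ 4 gives C(12,2) = 66; x_3 ≥ 9 gives C(7,2) = 21. Together 132.
Add back pairs where two caps are both exceeded: 15 + 0 + 3 = 18.
By inclusion–exclusion the count is 120 − 132 + 18 = 6.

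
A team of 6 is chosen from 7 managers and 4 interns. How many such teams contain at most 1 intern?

91

Split by how many interns are chosen (0 through 1).
Sum: C(4,0)·C(7,6) + C(4,1)·C(7,5) = 7 + 84 = 91.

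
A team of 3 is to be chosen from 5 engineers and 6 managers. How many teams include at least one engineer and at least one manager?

135

With no constraint there are C(11,3) = 165 possible selections.
Subtract selections that omit an entire group: no engineers → C(6,3) = 20; no managers → C(5,3) = 10.
Both groups omitted at once is impossible, so 165 − 30 = 135.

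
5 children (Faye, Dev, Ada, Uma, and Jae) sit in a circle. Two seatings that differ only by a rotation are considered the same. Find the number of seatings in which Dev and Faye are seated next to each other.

12

Treat {Dev, Faye} as one unit (2 internal orders) and seat the resulting 4 units around the table: (3)! circular arrangements.
So 2 × (3)! = 2 × 6 = 12.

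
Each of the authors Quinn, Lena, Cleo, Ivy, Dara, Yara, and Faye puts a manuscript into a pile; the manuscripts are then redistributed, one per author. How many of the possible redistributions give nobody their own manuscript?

This is the derangement count D_7: permutations of 7 items with no fixed point.
By inclusion–exclusion this is Σ_{j=0}^{7} (−1)^j C(7,j)·(7−j)!.
Computing: 5040 − 5040 + 2520 − 840 + 210 − 42 + 7 − 1 = 1854.

1854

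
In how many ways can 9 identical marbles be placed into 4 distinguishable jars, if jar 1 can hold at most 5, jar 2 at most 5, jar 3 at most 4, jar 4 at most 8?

Ignoring the caps, the number of non-negative solutions to x_1+…+x_4 = 9 is C(12,3) = 220.
Subtract solutions that violate a single cap (substitute x_i' = x_i − (cap_i+1)): x_1 ≥ 6 gives C(6,3) = 20; x_2 ≥ 6 gives C(6,3) = 20; x_3 ≥ 5 gives C(7,3) = 35; x_4 ≥ 9 gives C(3,3) = 1. Together 76.
No two caps can be exceeded simultaneously, so the pair terms are all 0.
By inclusion–exclusion the count is 220 − 76 + 0 = 144.

144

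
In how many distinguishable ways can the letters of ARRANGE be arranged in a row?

1260

The 7 letters of ARRANGE have repeats: A appearing twice and R appearing twice.
The number of distinct arrangements is 7!/(2!·2!) = 5040/4 = 1260.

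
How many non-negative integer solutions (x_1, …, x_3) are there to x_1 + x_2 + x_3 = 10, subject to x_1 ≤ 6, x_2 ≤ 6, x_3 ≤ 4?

Ignoring the caps, the number of non-negative solutions to x_1+…+x_3 = 10 is C(12,2) = 66.
Subtract solutions that violate a single cap (substitute x_i' = x_i − (cap_i+1)): x_1 ≥ 7 gives C(5,2) = 10; x_2 ≥ 7 gives C(5,2) = 10; x_3 ≥ 5 gives C(7,2) = 21. Together 41.
No two caps can be exceeded simultaneously, so the pair terms are all 0.
By inclusion–exclusion the count is 66 − 41 + 0 = 25.

25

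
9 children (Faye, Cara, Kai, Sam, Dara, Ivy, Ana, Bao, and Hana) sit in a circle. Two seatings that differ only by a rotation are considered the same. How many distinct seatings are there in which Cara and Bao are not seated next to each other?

Without the restriction there are (8)! = 40320 seatings.
Seatings with Cara beside Bao: treat them as a block with 2 internal orders, giving 2 × (7)! = 10080.
Subtracting, 40320 − 10080 = 30240.

30240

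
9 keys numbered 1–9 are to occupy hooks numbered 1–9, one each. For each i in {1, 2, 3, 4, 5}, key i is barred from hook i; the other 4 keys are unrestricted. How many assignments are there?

Let Aᵢ (for 1 ≤ i ≤ 5) be the placements that put key i in its forbidden hook. Any j of these fix j positions, leaving (9−j)! ways to fill the rest, and there are C(5,j) ways to pick which j.
By inclusion–exclusion, the number of valid placements is Σ_{j=0}^{5} (−1)^j C(5,j)·(9−j)!.
Computing: 362880 − 201600 + 50400 − 7200 + 600 − 24 = 205056.

205056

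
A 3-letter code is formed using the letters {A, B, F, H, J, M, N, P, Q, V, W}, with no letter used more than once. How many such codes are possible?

With no repetition, fill the 3 letters in order: 11 choices, then 10, down to 9.
11 × 10 × 9 = 990.

990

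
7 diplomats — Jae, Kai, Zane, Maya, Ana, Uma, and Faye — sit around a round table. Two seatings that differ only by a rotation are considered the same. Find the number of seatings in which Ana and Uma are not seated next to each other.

480

Without the restriction there are (6)! = 720 seatings.
Seatings with Ana beside Uma: treat them as a block with 2 internal orders, giving 2 × (5)! = 240.
Subtracting, 720 − 240 = 480.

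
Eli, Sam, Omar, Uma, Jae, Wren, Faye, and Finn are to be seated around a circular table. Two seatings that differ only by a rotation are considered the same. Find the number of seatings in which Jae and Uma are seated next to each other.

1440

Glue Jae and Uma into a block (2 internal orders). Seating 7 units around a circle gives (6)! arrangements.
So 2 × (6)! = 2 × 720 = 1440.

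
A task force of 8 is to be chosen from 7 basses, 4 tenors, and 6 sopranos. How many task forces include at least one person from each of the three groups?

22813

Total 8-person selections from all 17: C(17,8) = 24310.
Subtract selections that omit an entire group: no basses → C(10,8) = 45; no tenors → C(13,8) = 1287; no sopranos → C(11,8) = 165.
Add back selections omitting two groups (i.e. drawn from a single group): C(7,8) + C(4,8) + C(6,8) = 0.
By inclusion–exclusion: 24310 − 1497 + 0 = 22813.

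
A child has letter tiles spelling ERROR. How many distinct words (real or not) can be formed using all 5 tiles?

Letter multiplicities in ERROR: E×1, O×1, R×3.
Dividing 5! = 120 by 3! = 6 for the repeated letters gives 20.

20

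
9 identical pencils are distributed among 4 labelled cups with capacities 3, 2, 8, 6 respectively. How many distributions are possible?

79

Ignoring the caps, the number of non-negative solutions to x_1+…+x_4 = 9 is C(12,3) = 220.
Subtract solutions that violate a single cap (substitute x_i' = x_i − (cap_i+1)): x_1 ≥ 4 gives C(8,3) = 56; x_2 ≥ 3 gives C(9,3) = 84; x_3 ≥ 9 gives C(3,3) = 1; x_4 ≥ 7 gives C(5,3) = 10. Together 151.
Add back pairs where two caps are both exceeded: 10 + 0 + 0 + 0 + 0 + 0 = 10.
By inclusion–exclusion the count is 220 − 151 + 10 = 79.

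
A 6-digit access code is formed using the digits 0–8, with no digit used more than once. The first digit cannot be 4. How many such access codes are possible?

The first digit has 9−1 = 8 choices (anything except 4).
The remaining 5 digits are filled from the other 8 symbols without repetition: 8 × 7 × 6 × 5 × 4 = 6720.
Total: 8 × 6720 = 53760.

53760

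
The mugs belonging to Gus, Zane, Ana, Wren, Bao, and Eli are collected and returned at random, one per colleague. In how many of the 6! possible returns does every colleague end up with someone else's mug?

Count assignments avoiding every fixed point. For any j of the 6 colleagues fixed to their own mug, the other 6−j can be arranged in (6−j)! ways.
By inclusion–exclusion this is Σ_{j=0}^{6} (−1)^j C(6,j)·(6−j)!.
Computing: 720 − 720 + 360 − 120 + 30 − 6 + 1 = 265.

265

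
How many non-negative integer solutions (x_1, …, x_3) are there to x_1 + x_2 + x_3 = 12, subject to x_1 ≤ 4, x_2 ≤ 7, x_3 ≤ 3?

6

Without the upper bounds there are C(14,2) = 91 ways to split 12 among 3 variables.
Subtract solutions that violate a single cap (substitute x_i' = x_i − (cap_i+1)): x_1 ≥ 5 gives C(9,2) = 36; x_2 ≥ 8 gives C(6,2) = 15; x_3 ≥ 4 gives C(10,2) = 45. Together 96.
Add back pairs where two caps are both exceeded: 0 + 10 + 1 = 11.
By inclusion–exclusion the count is 91 − 96 + 11 = 6.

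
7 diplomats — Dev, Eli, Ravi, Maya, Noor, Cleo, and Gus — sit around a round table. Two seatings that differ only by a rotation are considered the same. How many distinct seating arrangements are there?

Around a circle, 7 distinct people have 7!/7 = (6)! = 720 rotationally distinct seatings.

720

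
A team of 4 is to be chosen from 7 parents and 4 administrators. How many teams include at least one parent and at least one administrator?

294

Total 4-person selections from all 11: C(11,4) = 330.
Subtract selections that omit an entire group: no parents → C(4,4) = 1; no administrators → C(7,4) = 35.
Both groups omitted at once is impossible, so 330 − 36 = 294.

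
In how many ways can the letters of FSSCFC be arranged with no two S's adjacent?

There are 6!/(2!·2!·2!) = 90 arrangements of FSSCFC in total.
Arrangements with the S's together: treat SS as one letter, giving (5)!/(2!·2!) = 30.
Subtracting, 90 − 30 = 60 arrangements keep the S's apart.

60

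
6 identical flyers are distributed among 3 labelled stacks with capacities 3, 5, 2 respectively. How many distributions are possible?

Ignoring the caps, the number of non-negative solutions to x_1+…+x_3 = 6 is C(8,2) = 28.
Subtract solutions that violate a single cap (substitute x_i' = x_i − (cap_i+1)): x_1 ≥ 4 gives C(4,2) = 6; x_2 ≥ 6 gives C(2,2) = 1; x_3 ≥ 3 gives C(5,2) = 10. Together 17.
No two caps can be exceeded simultaneously, so the pair terms are all 0.
By inclusion–exclusion the count is 28 − 17 + 0 = 11.

11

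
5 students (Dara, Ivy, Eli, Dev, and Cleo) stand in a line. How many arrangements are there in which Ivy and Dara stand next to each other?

Treat {Ivy, Dara} as a single unit. There are 4 units to order, and the pair itself can be ordered 2 ways.
That gives 2 × 4! = 2 × 24 = 48.

48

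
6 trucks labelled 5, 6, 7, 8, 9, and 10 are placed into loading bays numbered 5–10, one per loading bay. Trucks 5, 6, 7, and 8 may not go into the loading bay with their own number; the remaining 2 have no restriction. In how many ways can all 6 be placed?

Let Aᵢ (for 5 ≤ i ≤ 8) be the placements that put truck i in its forbidden loading bay. Any j of these fix j positions, leaving (6−j)! ways to fill the rest, and there are C(4,j) ways to pick which j.
By inclusion–exclusion, the number of valid placements is Σ_{j=0}^{4} (−1)^j C(4,j)·(6−j)!.
Computing: 720 − 480 + 144 − 24 + 2 = 362.

362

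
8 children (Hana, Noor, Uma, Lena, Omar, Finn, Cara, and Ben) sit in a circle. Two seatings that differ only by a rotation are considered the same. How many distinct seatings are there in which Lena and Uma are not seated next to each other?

3600

All circular seatings of 8 people number (7)! = 5040.
Seatings with Lena beside Uma: treat them as a block with 2 internal orders, giving 2 × (6)! = 1440.
Subtracting, 5040 − 1440 = 3600.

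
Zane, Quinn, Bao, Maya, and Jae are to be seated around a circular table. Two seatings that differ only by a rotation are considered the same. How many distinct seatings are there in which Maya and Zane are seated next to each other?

Glue Maya and Zane into a block (2 internal orders). Seating 4 units around a circle gives (3)! arrangements.
So 2 × (3)! = 2 × 6 = 12.

12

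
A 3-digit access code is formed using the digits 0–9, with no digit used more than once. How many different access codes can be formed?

This is a permutation of 3 out of 10: P(10,3) = 10!/7!.
That product is 10 × 9 × 8 = 720.

720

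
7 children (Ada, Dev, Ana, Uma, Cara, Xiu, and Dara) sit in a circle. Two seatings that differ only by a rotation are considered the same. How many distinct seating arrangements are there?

720

Around a circle, 7 distinct people have 7!/7 = (6)! = 720 rotationally distinct seatings.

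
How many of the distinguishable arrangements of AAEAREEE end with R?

With the last slot taken by R, it remains to arrange the other 7 letters (AAEAEEE).
Those 7 letters have A appearing 3 times and E appearing 4 times, giving (7)!/(4!·3!) = 35.

35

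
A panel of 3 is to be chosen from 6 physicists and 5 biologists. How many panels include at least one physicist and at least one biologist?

135

Unrestricted: C(11,3) = 165 ways to pick any 3 of the 11.
Subtract selections that omit an entire group: no physicists → C(5,3) = 10; no biologists → C(6,3) = 20.
Both groups omitted at once is impossible, so 165 − 30 = 135.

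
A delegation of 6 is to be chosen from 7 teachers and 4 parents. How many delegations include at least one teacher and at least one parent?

455

Total 6-person selections from all 11: C(11,6) = 462.
Subtract selections that omit an entire group: no teachers → C(4,6) = 0; no parents → C(7,6) = 7.
Both groups omitted at once is impossible, so 462 − 7 = 455.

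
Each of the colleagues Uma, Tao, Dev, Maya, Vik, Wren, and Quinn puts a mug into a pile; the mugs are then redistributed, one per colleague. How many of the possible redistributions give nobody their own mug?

1854

This is the derangement count D_7: permutations of 7 items with no fixed point.
By inclusion–exclusion this is Σ_{j=0}^{7} (−1)^j C(7,j)·(7−j)!.
Computing: 5040 − 5040 + 2520 − 840 + 210 − 42 + 7 − 1 = 1854.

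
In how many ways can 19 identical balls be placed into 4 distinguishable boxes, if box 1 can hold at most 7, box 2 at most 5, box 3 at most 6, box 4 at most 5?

By stars and bars, unrestricted non-negative solutions to x_1+…+x_4 = 19 number C(19+3,3) = 1540.
Subtract solutions that violate a single cap (substitute x_i' = x_i − (cap_i+1)): x_1 ≥ 8 gives C(14,3) = 364; x_2 ≥ 6 gives C(16,3) = 560; x_3 ≥ 7 gives C(15,3) = 455; x_4 ≥ 6 gives C(16,3) = 560. Together 1939.
Add back pairs where two caps are both exceeded: 56 + 35 + 56 + 84 + 120 + 84 = 435.
Subtract triples: 0 + 0 + 0 + 1 = 1.
By inclusion–exclusion the count is 1540 − 1939 + 435 − 1 = 35.

35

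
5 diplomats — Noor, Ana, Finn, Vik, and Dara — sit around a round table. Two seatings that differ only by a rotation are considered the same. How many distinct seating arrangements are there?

24

Around a circle, 5 distinct people have 5!/5 = (4)! = 24 rotationally distinct seatings.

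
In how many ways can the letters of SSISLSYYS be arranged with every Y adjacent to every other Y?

336

Treat the 2 copies of Y as a single block. The multiset to arrange is then {YY, I, L, S, S, S, S, S}, 8 items in all.
That gives (8)!/(5!) = 336 arrangements.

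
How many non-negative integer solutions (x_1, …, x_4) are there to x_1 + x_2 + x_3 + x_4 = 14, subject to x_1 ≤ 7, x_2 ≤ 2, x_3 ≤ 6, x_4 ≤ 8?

Without the upper bounds there are C(17,3) = 680 ways to split 14 among 4 variables.
Subtract solutions that violate a single cap (substitute x_i' = x_i − (cap_i+1)): x_1 ≥ 8 gives C(9,3) = 84; x_2 ≥ 3 gives C(14,3) = 364; x_3 ≥ 7 gives C(10,3) = 120; x_4 ≥ 9 gives C(8,3) = 56. Together 624.
Add back pairs where two caps are both exceeded: 20 + 0 + 0 + 35 + 10 + 0 = 65.
By inclusion–exclusion the count is 680 − 624 + 65 = 121.

121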